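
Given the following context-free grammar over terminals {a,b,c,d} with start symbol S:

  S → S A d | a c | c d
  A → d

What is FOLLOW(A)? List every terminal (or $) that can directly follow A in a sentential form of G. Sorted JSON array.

FIRST iteration:
pass 1:
  A via A→d: +{d}
  S via S→a c: +{a}
  S via S→c d: +{c}
  FIRST[S]={a,c}  FIRST[A]={d}
pass 2: (no change)
  FIRST[S]={a,c}  FIRST[A]={d}

FOLLOW sets:
FOLLOW(S) := {$}
pass 1:
  S→S A d: FOLLOW(S) ⊇ FIRST(A) = {d}; new: +{d}
  S→S A d: FOLLOW(A) ⊇ FIRST(d) = {d}; new: +{d}
  S: {$,d}  A: {d}
pass 2: (no change)
  S: {$,d}  A: {d}

FOLLOW(A) = ["d"]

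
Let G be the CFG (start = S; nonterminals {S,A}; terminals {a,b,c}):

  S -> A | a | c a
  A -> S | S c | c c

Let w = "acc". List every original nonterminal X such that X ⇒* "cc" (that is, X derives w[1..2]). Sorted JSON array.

CNF form of G:
  S -> S T0 | T0 T0 | T0 T1 | a
  A -> S T0 | T0 T0 | T0 T1 | a
  T0 -> c
  T1 -> a

CYK fill, restricted to cells inside w[1..2]:
  [1..1]={T0}  "c"  orig:{}
  [2..2]={T0}  "c"  orig:{}
  [1..2]={A,S}  "cc"

Original NTs in T[1,2] deriving "cc": ["A", "S"]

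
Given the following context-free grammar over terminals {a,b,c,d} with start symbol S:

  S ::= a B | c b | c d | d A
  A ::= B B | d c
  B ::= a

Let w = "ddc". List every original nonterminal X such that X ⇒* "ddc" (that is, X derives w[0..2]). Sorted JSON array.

Convert to CNF:
  S -> T0 A | T1 T0 | T1 T3 | T2 B
  A -> B B | T0 T1
  B -> a
  T0 -> d
  T1 -> c
  T2 -> a
  T3 -> b

CYK fill (cells [i..j] with 0 ≤ i ≤ j ≤ 2 only):
  [0..0]={T0}  "d"  orig:{}
  [1..1]={T0}  "d"  orig:{}
  [2..2]={T1}  "c"  orig:{}
  [0..1]=∅  "dd"
  [1..2]={A}  "dc"
  [0..2]={S}  "ddc"

Original NTs in T[0,2] deriving "ddc": ["S"]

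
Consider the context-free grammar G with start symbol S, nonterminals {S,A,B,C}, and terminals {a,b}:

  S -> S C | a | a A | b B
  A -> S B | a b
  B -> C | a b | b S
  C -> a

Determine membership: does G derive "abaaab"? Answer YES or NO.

Convert to CNF:
  S -> S C | T0 A | T1 B | a
  A -> S B | T0 T1
  B -> T0 T1 | T1 S | a
  C -> a
  T0 -> a
  T1 -> b

Fill CYK table bottom-up:
  T[0,0] 'a' = {B,C,S,T0}  orig:{B,C,S}
  T[1,1] 'b' = {T1}  orig:{}
  T[2,2] 'a' = {B,C,S,T0}  orig:{B,C,S}
  T[3,3] 'a' = {B,C,S,T0}  orig:{B,C,S}
  T[4,4] 'a' = {B,C,S,T0}  orig:{B,C,S}
  T[5,5] 'b' = {T1}  orig:{}
  T[0,1] 'ab' = {A,B}
  T[1,2] 'ba' = {B,S}
  T[2,3] 'aa' = {A,S}
  T[3,4] 'aa' = {A,S}
  T[4,5] 'ab' = {A,B}
  T[0,2] 'aba' = {A}
  T[1,3] 'baa' = {A,B,S}
  T[2,4] 'aaa' = {A,S}
  T[3,5] 'aab' = {A,S}
  T[0,3] 'abaa' = {A,S}
  T[1,4] 'baaa' = {A,B,S}
  T[2,5] 'aaab' = {A,S}
  T[0,4] 'abaaa' = {A,S}
  T[1,5] 'baaab' = {A,B}
  T[0,5] 'abaaab' = {A,S}

S ∈ T[0,5] ⇒ YES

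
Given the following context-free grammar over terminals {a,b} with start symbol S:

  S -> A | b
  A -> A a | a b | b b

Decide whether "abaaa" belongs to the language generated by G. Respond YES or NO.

Convert to CNF:
  S -> A T0 | T0 T1 | T1 T1 | b
  A -> A T0 | T0 T1 | T1 T1
  T0 -> a
  T1 -> b

CYK fill:
  [0..0]={T0}  "a"  orig:{}
  [1..1]={S,T1}  "b"  orig:{S}
  [2..2]={T0}  "a"  orig:{}
  [3..3]={T0}  "a"  orig:{}
  [4..4]={T0}  "a"  orig:{}
  [0..1]={A,S}  "ab"
  [1..2]=∅  "ba"
  [2..3]=∅  "aa"
  [3..4]=∅  "aa"
  [0..2]={A,S}  "aba"
  [1..3]=∅  "baa"
  [2..4]=∅  "aaa"
  [0..3]={A,S}  "abaa"
  [1..4]=∅  "baaa"
  [0..4]={A,S}  "abaaa"

S ∈ T[0,4] ⇒ YES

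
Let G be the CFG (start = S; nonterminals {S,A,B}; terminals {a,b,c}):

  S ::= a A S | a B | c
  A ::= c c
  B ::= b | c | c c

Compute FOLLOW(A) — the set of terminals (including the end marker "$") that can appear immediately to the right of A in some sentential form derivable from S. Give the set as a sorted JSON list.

FIRST sets, iterate to fixpoint:
pass 1:
  A via A→c c: +{c}
  B via B→b: +{b}
  B via B→c: +{c}
  S via S→a A S: +{a}
  S via S→c: +{c}
  FIRST(S)={a,c}  FIRST(A)={c}  FIRST(B)={b,c}
pass 2: done
  FIRST(S)={a,c}  FIRST(A)={c}  FIRST(B)={b,c}

Compute FOLLOW by fixpoint:
seed FOLLOW(S) with $
pass 1:
  S→a A S: FOLLOW(A) ⊇ FIRST(S) = {a,c}; new: +{a,c}
  S→a B: FOLLOW(B) ⊇ FOLLOW(S) ⊇ {$}; new: +{$}
  FOLLOW[S]={$}  FOLLOW[A]={a,c}  FOLLOW[B]={$}
pass 2: (stable)
  FOLLOW[S]={$}  FOLLOW[A]={a,c}  FOLLOW[B]={$}

FOLLOW(A) = ["a", "c"]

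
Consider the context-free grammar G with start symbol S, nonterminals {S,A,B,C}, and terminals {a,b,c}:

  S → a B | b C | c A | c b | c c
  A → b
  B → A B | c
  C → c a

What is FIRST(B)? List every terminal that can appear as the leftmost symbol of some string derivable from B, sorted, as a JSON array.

FIRST sets, iterate to fixpoint:
[1]
  A via A→b: +{b}
  B via B→A B: +{b}
  B via B→c: +{c}
  C via C→c a: +{c}
  S via S→a B: +{a}
  S via S→b C: +{b}
  S via S→c A: +{c}
  FIRST(S)={a,b,c}  FIRST(A)={b}  FIRST(B)={b,c}  FIRST(C)={c}
[2] (no change)
  FIRST(S)={a,b,c}  FIRST(A)={b}  FIRST(B)={b,c}  FIRST(C)={c}

FIRST(B) = ["b", "c"]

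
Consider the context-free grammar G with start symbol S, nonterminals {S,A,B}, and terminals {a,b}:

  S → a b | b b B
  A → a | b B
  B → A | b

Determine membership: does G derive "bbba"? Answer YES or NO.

CNF form of G:
  S -> T0 X2 | T1 T0
  A -> T0 B | a
  B -> T0 B | a | b
  T0 -> b
  T1 -> a
  X2 -> T0 B

Fill CYK table bottom-up:
  T[0,0] 'b' = {B,T0}  orig:{B}
  T[1,1] 'b' = {B,T0}  orig:{B}
  T[2,2] 'b' = {B,T0}  orig:{B}
  T[3,3] 'a' = {A,B,T1}  orig:{A,B}
  T[0,1] 'bb' = {A,B,X2}  orig:{A,B}
  T[1,2] 'bb' = {A,B,X2}  orig:{A,B}
  T[2,3] 'ba' = {A,B,X2}  orig:{A,B}
  T[0,2] 'bbb' = {A,B,S,X2}  orig:{A,B,S}
  T[1,3] 'bba' = {A,B,S,X2}  orig:{A,B,S}
  T[0,3] 'bbba' = {A,B,S,X2}  orig:{A,B,S}

S ∈ T[0,3] ⇒ YES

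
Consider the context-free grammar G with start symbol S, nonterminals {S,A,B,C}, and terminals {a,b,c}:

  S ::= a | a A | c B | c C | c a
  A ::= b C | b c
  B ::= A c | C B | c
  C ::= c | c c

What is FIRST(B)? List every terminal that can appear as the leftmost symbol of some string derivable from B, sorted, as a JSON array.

FIRST iteration:
iter 1:
  A via A→b C: +{b}
  B via B→A c: +{b}
  B via B→c: +{c}
  C via C→c: +{c}
  S via S→a: +{a}
  S via S→c B: +{c}
  FIRST[S]={a,c}  FIRST[A]={b}  FIRST[B]={b,c}  FIRST[C]={c}
iter 2: done
  FIRST[S]={a,c}  FIRST[A]={b}  FIRST[B]={b,c}  FIRST[C]={c}

FIRST(B) = ["b", "c"]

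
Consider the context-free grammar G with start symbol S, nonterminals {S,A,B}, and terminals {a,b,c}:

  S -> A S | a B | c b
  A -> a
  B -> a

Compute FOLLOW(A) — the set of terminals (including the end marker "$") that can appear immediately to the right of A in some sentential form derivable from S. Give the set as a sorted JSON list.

FIRST iteration:
round 1:
  A via A→a: +{a}
  B via B→a: +{a}
  S via S→A S: +{a}
  S via S→c b: +{c}
  FIRST(S)={a,c}  FIRST(A)={a}  FIRST(B)={a}
round 2: (no change)
  FIRST(S)={a,c}  FIRST(A)={a}  FIRST(B)={a}

FOLLOW sets:
seed FOLLOW(S) with $
iter 1:
  S→A S: FOLLOW(A) ⊇ FIRST(S) = {a,c}; new: +{a,c}
  S→a B: FOLLOW(B) ⊇ FOLLOW(S) ⊇ {$}; new: +{$}
  FOLLOW(S)={$}  FOLLOW(A)={a,c}  FOLLOW(B)={$}
iter 2: (no change)
  FOLLOW(S)={$}  FOLLOW(A)={a,c}  FOLLOW(B)={$}

FOLLOW(A) = ["a", "c"]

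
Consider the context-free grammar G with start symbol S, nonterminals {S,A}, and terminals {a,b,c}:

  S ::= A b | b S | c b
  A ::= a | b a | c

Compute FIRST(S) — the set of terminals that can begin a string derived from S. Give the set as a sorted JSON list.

Compute FIRST by fixpoint:
pass 1:
  A via A→a: +{a}
  A via A→b a: +{b}
  A via A→c: +{c}
  S via S→A b: +{a,b,c}
  S: {a,b,c}  A: {a,b,c}
pass 2: — fixpoint
  S: {a,b,c}  A: {a,b,c}

FIRST(S) = ["a", "b", "c"]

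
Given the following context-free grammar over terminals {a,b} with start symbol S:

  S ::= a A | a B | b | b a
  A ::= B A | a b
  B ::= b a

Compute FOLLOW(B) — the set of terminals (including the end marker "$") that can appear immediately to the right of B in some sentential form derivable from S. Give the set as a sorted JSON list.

FIRST iteration:
round 1:
  A via A→a b: +{a}
  B via B→b a: +{b}
  S via S→a A: +{a}
  S via S→b: +{b}
  FIRST(S)={a,b}  FIRST(A)={a}  FIRST(B)={b}
round 2:
  A via A→B A: +{b}
  FIRST(S)={a,b}  FIRST(A)={a,b}  FIRST(B)={b}
round 3: (no change)
  FIRST(S)={a,b}  FIRST(A)={a,b}  FIRST(B)={b}

FOLLOW sets:
seed FOLLOW(S) with $
round 1:
  A→B A: FOLLOW(B) ⊇ FIRST(A) = {a,b}; new: +{a,b}
  S→a A: FOLLOW(A) ⊇ FOLLOW(S) ⊇ {$}; new: +{$}
  S→a B: FOLLOW(B) ⊇ FOLLOW(S) ⊇ {$}; new: +{$}
  FOLLOW[S]={$}  FOLLOW[A]={$}  FOLLOW[B]={$,a,b}
round 2: — fixpoint
  FOLLOW[S]={$}  FOLLOW[A]={$}  FOLLOW[B]={$,a,b}

FOLLOW(B) = ["$", "a", "b"]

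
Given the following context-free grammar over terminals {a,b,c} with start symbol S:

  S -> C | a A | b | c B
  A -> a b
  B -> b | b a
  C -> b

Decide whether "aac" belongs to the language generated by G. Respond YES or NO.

CNF form of G:
  S -> T0 A | T2 B | b
  A -> T0 T1
  B -> T1 T0 | b
  C -> b
  T0 -> a
  T1 -> b
  T2 -> c

Fill CYK table bottom-up:
  T[0,0] 'a' = {T0}  orig:{}
  T[1,1] 'a' = {T0}  orig:{}
  T[2,2] 'c' = {T2}  orig:{}
  T[0,1] 'aa' = ∅
  T[1,2] 'ac' = ∅
  T[0,2] 'aac' = ∅

S ∉ T[0,2] ⇒ NO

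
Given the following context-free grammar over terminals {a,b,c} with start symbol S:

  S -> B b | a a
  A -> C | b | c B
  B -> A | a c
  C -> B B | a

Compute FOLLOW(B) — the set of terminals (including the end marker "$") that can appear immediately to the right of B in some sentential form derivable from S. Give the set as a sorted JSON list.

FIRST sets, iterate to fixpoint:
round 1:
  A via A→b: +{b}
  A via A→c B: +{c}
  B via B→A: +{b,c}
  B via B→a c: +{a}
  C via C→B B: +{a,b,c}
  S via S→B b: +{a,b,c}
  S: {a,b,c}  A: {b,c}  B: {a,b,c}  C: {a,b,c}
round 2:
  A via A→C: +{a}
  S: {a,b,c}  A: {a,b,c}  B: {a,b,c}  C: {a,b,c}
round 3: (stable)
  S: {a,b,c}  A: {a,b,c}  B: {a,b,c}  C: {a,b,c}

FOLLOW iteration:
seed FOLLOW(S) with $
pass 1:
  C→B B: FOLLOW(B) ⊇ FIRST(B) = {a,b,c}; new: +{a,b,c}
  FOLLOW[S]={$}  FOLLOW[A]={}  FOLLOW[B]={a,b,c}  FOLLOW[C]={}
pass 2:
  B→A: FOLLOW(A) ⊇ FOLLOW(B) ⊇ {a,b,c}; new: +{a,b,c}
  FOLLOW[S]={$}  FOLLOW[A]={a,b,c}  FOLLOW[B]={a,b,c}  FOLLOW[C]={}
pass 3:
  A→C: FOLLOW(C) ⊇ FOLLOW(A) ⊇ {a,b,c}; new: +{a,b,c}
  FOLLOW[S]={$}  FOLLOW[A]={a,b,c}  FOLLOW[B]={a,b,c}  FOLLOW[C]={a,b,c}
pass 4: (stable)
  FOLLOW[S]={$}  FOLLOW[A]={a,b,c}  FOLLOW[B]={a,b,c}  FOLLOW[C]={a,b,c}

FOLLOW(B) = ["a", "b", "c"]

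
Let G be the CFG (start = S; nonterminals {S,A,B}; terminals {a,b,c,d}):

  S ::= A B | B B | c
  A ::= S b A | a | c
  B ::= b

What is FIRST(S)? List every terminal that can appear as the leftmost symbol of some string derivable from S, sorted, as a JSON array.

FIRST sets, iterate to fixpoint:
iter 1:
  A via A→a: +{a}
  A via A→c: +{c}
  B via B→b: +{b}
  S via S→A B: +{a,c}
  S via S→B B: +{b}
  FIRST(S)={a,b,c}  FIRST(A)={a,c}  FIRST(B)={b}
iter 2:
  A via A→S b A: +{b}
  FIRST(S)={a,b,c}  FIRST(A)={a,b,c}  FIRST(B)={b}
iter 3: (stable)
  FIRST(S)={a,b,c}  FIRST(A)={a,b,c}  FIRST(B)={b}

FIRST(S) = ["a", "b", "c"]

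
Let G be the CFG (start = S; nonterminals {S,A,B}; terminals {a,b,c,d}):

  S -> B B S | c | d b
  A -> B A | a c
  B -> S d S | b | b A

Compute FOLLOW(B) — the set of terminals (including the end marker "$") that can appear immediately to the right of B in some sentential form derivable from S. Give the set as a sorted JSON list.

Compute FIRST by fixpoint:
iter 1:
  A via A→a c: +{a}
  B via B→b: +{b}
  S via S→B B S: +{b}
  S via S→c: +{c}
  S via S→d b: +{d}
  FIRST(S)={b,c,d}  FIRST(A)={a}  FIRST(B)={b}
iter 2:
  A via A→B A: +{b}
  B via B→S d S: +{c,d}
  FIRST(S)={b,c,d}  FIRST(A)={a,b}  FIRST(B)={b,c,d}
iter 3:
  A via A→B A: +{c,d}
  FIRST(S)={b,c,d}  FIRST(A)={a,b,c,d}  FIRST(B)={b,c,d}
iter 4: done
  FIRST(S)={b,c,d}  FIRST(A)={a,b,c,d}  FIRST(B)={b,c,d}

FOLLOW iteration:
FOLLOW(S) := {$}
[1]
  A→B A: FOLLOW(B) ⊇ FIRST(A) = {a,b,c,d}; new: +{a,b,c,d}
  B→S d S: FOLLOW(S) ⊇ FIRST(d) = {d}; new: +{d}
  B→S d S: FOLLOW(S) ⊇ FOLLOW(B) ⊇ {a,b,c,d}; new: +{a,b,c}
  B→b A: FOLLOW(A) ⊇ FOLLOW(B) ⊇ {a,b,c,d}; new: +{a,b,c,d}
  S: {$,a,b,c,d}  A: {a,b,c,d}  B: {a,b,c,d}
[2] done
  S: {$,a,b,c,d}  A: {a,b,c,d}  B: {a,b,c,d}

FOLLOW(B) = ["a", "b", "c", "d"]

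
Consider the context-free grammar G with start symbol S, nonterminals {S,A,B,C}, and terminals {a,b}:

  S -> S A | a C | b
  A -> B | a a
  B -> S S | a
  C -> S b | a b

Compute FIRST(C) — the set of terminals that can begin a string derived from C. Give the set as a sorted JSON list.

FIRST iteration:
iter 1:
  A via A→a a: +{a}
  B via B→a: +{a}
  C via C→a b: +{a}
  S via S→a C: +{a}
  S via S→b: +{b}
  S: {a,b}  A: {a}  B: {a}  C: {a}
iter 2:
  B via B→S S: +{b}
  C via C→S b: +{b}
  S: {a,b}  A: {a}  B: {a,b}  C: {a,b}
iter 3:
  A via A→B: +{b}
  S: {a,b}  A: {a,b}  B: {a,b}  C: {a,b}
iter 4: (stable)
  S: {a,b}  A: {a,b}  B: {a,b}  C: {a,b}

FIRST(C) = ["a", "b"]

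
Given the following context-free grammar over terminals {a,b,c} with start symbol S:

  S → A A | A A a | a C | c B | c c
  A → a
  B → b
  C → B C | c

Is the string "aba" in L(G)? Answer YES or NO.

Convert to CNF:
  S -> A A | A X2 | T0 C | T1 B | T1 T1
  A -> a
  B -> b
  C -> B C | c
  T0 -> a
  T1 -> c
  X2 -> A T0

Fill CYK table bottom-up:
  [0..0]={A,T0}  "a"  orig:{A}
  [1..1]={B}  "b"
  [2..2]={A,T0}  "a"  orig:{A}
  [0..1]=∅  "ab"
  [1..2]=∅  "ba"
  [0..2]=∅  "aba"

S ∉ T[0,2] ⇒ NO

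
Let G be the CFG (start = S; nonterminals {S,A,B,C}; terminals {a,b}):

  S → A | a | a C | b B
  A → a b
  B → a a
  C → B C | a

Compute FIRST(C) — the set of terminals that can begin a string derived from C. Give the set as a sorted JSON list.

Compute FIRST by fixpoint:
pass 1:
  A via A→a b: +{a}
  B via B→a a: +{a}
  C via C→B C: +{a}
  S via S→A: +{a}
  S via S→b B: +{b}
  S: {a,b}  A: {a}  B: {a}  C: {a}
pass 2: — fixpoint
  S: {a,b}  A: {a}  B: {a}  C: {a}

FIRST(C) = ["a"]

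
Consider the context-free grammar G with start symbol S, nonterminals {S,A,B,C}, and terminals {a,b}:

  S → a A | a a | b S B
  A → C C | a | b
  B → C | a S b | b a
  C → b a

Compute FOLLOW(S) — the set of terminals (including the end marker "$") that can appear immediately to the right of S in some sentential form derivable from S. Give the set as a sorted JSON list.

FIRST sets, iterate to fixpoint:
pass 1:
  A via A→a: +{a}
  A via A→b: +{b}
  B via B→a S b: +{a}
  B via B→b a: +{b}
  C via C→b a: +{b}
  S via S→a A: +{a}
  S via S→b S B: +{b}
  FIRST(S)={a,b}  FIRST(A)={a,b}  FIRST(B)={a,b}  FIRST(C)={b}
pass 2: done
  FIRST(S)={a,b}  FIRST(A)={a,b}  FIRST(B)={a,b}  FIRST(C)={b}

FOLLOW iteration:
initialize: $ ∈ FOLLOW(S)
round 1:
  A→C C: FOLLOW(C) ⊇ FIRST(C) = {b}; new: +{b}
  B→a S b: FOLLOW(S) ⊇ FIRST(b) = {b}; new: +{b}
  S→a A: FOLLOW(A) ⊇ FOLLOW(S) ⊇ {$,b}; new: +{$,b}
  S→b S B: FOLLOW(S) ⊇ FIRST(B) = {a,b}; new: +{a}
  S→b S B: FOLLOW(B) ⊇ FOLLOW(S) ⊇ {$,a,b}; new: +{$,a,b}
  S: {$,a,b}  A: {$,b}  B: {$,a,b}  C: {b}
round 2:
  A→C C: FOLLOW(C) ⊇ FOLLOW(A) ⊇ {$,b}; new: +{$}
  B→C: FOLLOW(C) ⊇ FOLLOW(B) ⊇ {$,a,b}; new: +{a}
  S→a A: FOLLOW(A) ⊇ FOLLOW(S) ⊇ {$,a,b}; new: +{a}
  S: {$,a,b}  A: {$,a,b}  B: {$,a,b}  C: {$,a,b}
round 3: (stable)
  S: {$,a,b}  A: {$,a,b}  B: {$,a,b}  C: {$,a,b}

FOLLOW(S) = ["$", "a", "b"]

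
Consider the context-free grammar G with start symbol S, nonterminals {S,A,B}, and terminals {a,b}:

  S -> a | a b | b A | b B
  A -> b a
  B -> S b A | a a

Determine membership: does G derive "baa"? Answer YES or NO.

CNF form of G:
  S -> T0 A | T0 B | T1 T0 | a
  A -> T0 T1
  B -> S X2 | T1 T1
  T0 -> b
  T1 -> a
  X2 -> T0 A

Fill CYK table bottom-up:
  [0..0]={T0}  "b"  orig:{}
  [1..1]={S,T1}  "a"  orig:{S}
  [2..2]={S,T1}  "a"  orig:{S}
  [0..1]={A}  "ba"
  [1..2]={B}  "aa"
  [0..2]={S}  "baa"

S ∈ T[0,2] ⇒ YES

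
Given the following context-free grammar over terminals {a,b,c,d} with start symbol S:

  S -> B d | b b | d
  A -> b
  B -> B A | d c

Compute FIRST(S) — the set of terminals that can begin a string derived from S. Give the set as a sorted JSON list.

FIRST sets, iterate to fixpoint:
iter 1:
  A via A→b: +{b}
  B via B→d c: +{d}
  S via S→B d: +{d}
  S via S→b b: +{b}
  S: {b,d}  A: {b}  B: {d}
iter 2: (no change)
  S: {b,d}  A: {b}  B: {d}

FIRST(S) = ["b", "d"]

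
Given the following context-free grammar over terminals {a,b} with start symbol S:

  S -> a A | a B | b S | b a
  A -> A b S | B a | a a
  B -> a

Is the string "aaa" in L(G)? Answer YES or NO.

CNF form of G:
  S -> T0 S | T0 T1 | T1 A | T1 B
  A -> A X2 | B T1 | T1 T1
  B -> a
  T0 -> b
  T1 -> a
  X2 -> T0 S

CYK table (by increasing span):
  [0..0]={B,T1}  "a"  orig:{B}
  [1..1]={B,T1}  "a"  orig:{B}
  [2..2]={B,T1}  "a"  orig:{B}
  [0..1]={A,S}  "aa"
  [1..2]={A,S}  "aa"
  [0..2]={S}  "aaa"

S ∈ T[0,2] ⇒ YES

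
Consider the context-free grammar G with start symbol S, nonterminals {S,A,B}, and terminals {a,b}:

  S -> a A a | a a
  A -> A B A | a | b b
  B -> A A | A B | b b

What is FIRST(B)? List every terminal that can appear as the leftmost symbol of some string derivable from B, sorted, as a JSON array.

FIRST iteration:
iter 1:
  A via A→a: +{a}
  A via A→b b: +{b}
  B via B→A A: +{a,b}
  S via S→a A a: +{a}
  S: {a}  A: {a,b}  B: {a,b}
iter 2: done
  S: {a}  A: {a,b}  B: {a,b}

FIRST(B) = ["a", "b"]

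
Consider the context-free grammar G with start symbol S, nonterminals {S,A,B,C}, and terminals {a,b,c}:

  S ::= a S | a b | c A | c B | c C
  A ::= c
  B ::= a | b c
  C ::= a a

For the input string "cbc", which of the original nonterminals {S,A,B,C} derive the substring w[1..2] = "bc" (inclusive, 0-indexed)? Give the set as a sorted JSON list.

CNF form of G:
  S -> T1 A | T1 B | T1 C | T2 S | T2 T0
  A -> c
  B -> T0 T1 | a
  C -> T2 T2
  T0 -> b
  T1 -> c
  T2 -> a

Fill CYK table bottom-up (cells [i..j] with 1 ≤ i ≤ j ≤ 2 only):
  cell(1,1) b: {T0}  orig:{}
  cell(2,2) c: {A,T1}  orig:{A}
  cell(1,2) bc: {B}

Original NTs in T[1,2] deriving "bc": ["B"]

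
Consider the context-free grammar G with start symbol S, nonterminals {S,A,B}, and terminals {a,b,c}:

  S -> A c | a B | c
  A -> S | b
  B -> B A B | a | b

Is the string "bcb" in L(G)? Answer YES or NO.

Convert to CNF:
  S -> A T0 | T1 B | c
  A -> A T0 | T1 B | b | c
  B -> B X2 | a | b
  T0 -> c
  T1 -> a
  X2 -> A B

Fill CYK table bottom-up:
  cell(0,0) b: {A,B}
  cell(1,1) c: {A,S,T0}  orig:{A,S}
  cell(2,2) b: {A,B}
  cell(0,1) bc: {A,S}
  cell(1,2) cb: {X2}  orig:{}
  cell(0,2) bcb: {B,X2}  orig:{B}

S ∉ T[0,2] ⇒ NO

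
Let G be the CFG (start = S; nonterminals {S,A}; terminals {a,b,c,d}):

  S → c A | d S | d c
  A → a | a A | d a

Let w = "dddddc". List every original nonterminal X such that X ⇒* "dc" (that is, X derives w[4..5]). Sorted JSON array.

CNF form of G:
  S -> T1 S | T1 T2 | T2 A
  A -> T0 A | T1 T0 | a
  T0 -> a
  T1 -> d
  T2 -> c

CYK table (by increasing span) — only the sub-triangle for w[4..5]:
  [4..4]={T1}  "d"  orig:{}
  [5..5]={T2}  "c"  orig:{}
  [4..5]={S}  "dc"

Original NTs in T[4,5] deriving "dc": ["S"]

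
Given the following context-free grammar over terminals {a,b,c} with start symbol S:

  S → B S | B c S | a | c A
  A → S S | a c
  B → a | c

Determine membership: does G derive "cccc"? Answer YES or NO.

CNF form of G:
  S -> B S | B X2 | T1 A | a
  A -> S S | T0 T1
  B -> a | c
  T0 -> a
  T1 -> c
  X2 -> T1 S

CYK table (by increasing span):
  cell(0,0) c: {B,T1}  orig:{B}
  cell(1,1) c: {B,T1}  orig:{B}
  cell(2,2) c: {B,T1}  orig:{B}
  cell(3,3) c: {B,T1}  orig:{B}
  cell(0,1) cc: ∅
  cell(1,2) cc: ∅
  cell(2,3) cc: ∅
  cell(0,2) ccc: ∅
  cell(1,3) ccc: ∅
  cell(0,3) cccc: ∅

S ∉ T[0,3] ⇒ NO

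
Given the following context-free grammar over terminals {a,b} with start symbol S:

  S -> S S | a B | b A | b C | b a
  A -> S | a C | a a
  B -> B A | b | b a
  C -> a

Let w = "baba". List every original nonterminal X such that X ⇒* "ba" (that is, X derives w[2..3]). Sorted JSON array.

CNF form of G:
  S -> S S | T0 B | T1 A | T1 C | T1 T0
  A -> S S | T0 B | T0 C | T0 T0 | T1 A | T1 C | T1 T0
  B -> B A | T1 T0 | b
  C -> a
  T0 -> a
  T1 -> b

Fill CYK table bottom-up (cells [i..j] with 2 ≤ i ≤ j ≤ 3 only):
  T[2,2] 'b' = {B,T1}  orig:{B}
  T[3,3] 'a' = {C,T0}  orig:{C}
  T[2,3] 'ba' = {A,B,S}

Original NTs in T[2,3] deriving "ba": ["A", "B", "S"]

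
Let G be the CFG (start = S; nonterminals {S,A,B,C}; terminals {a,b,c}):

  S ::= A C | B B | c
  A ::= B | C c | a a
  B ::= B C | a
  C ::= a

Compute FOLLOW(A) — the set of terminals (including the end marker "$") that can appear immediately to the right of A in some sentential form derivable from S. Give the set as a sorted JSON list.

Compute FIRST by fixpoint:
[1]
  A via A→a a: +{a}
  B via B→a: +{a}
  C via C→a: +{a}
  S via S→A C: +{a}
  S via S→c: +{c}
  FIRST[S]={a,c}  FIRST[A]={a}  FIRST[B]={a}  FIRST[C]={a}
[2] done
  FIRST[S]={a,c}  FIRST[A]={a}  FIRST[B]={a}  FIRST[C]={a}

Compute FOLLOW by fixpoint:
seed FOLLOW(S) with $
round 1:
  A→C c: FOLLOW(C) ⊇ FIRST(c) = {c}; new: +{c}
  B→B C: FOLLOW(B) ⊇ FIRST(C) = {a}; new: +{a}
  B→B C: FOLLOW(C) ⊇ FOLLOW(B) ⊇ {a}; new: +{a}
  S→A C: FOLLOW(A) ⊇ FIRST(C) = {a}; new: +{a}
  S→A C: FOLLOW(C) ⊇ FOLLOW(S) ⊇ {$}; new: +{$}
  S→B B: FOLLOW(B) ⊇ FOLLOW(S) ⊇ {$}; new: +{$}
  FOLLOW[S]={$}  FOLLOW[A]={a}  FOLLOW[B]={$,a}  FOLLOW[C]={$,a,c}
round 2: (stable)
  FOLLOW[S]={$}  FOLLOW[A]={a}  FOLLOW[B]={$,a}  FOLLOW[C]={$,a,c}

FOLLOW(A) = ["a"]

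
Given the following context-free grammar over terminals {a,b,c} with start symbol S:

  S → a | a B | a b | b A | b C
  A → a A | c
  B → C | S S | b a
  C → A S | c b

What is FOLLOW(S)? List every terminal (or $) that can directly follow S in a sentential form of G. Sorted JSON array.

FIRST iteration:
iter 1:
  A via A→a A: +{a}
  A via A→c: +{c}
  B via B→b a: +{b}
  C via C→A S: +{a,c}
  S via S→a: +{a}
  S via S→b A: +{b}
  FIRST[S]={a,b}  FIRST[A]={a,c}  FIRST[B]={b}  FIRST[C]={a,c}
iter 2:
  B via B→C: +{a,c}
  FIRST[S]={a,b}  FIRST[A]={a,c}  FIRST[B]={a,b,c}  FIRST[C]={a,c}
iter 3: done
  FIRST[S]={a,b}  FIRST[A]={a,c}  FIRST[B]={a,b,c}  FIRST[C]={a,c}

FOLLOW sets:
FOLLOW(S) := {$}
pass 1:
  B→S S: FOLLOW(S) ⊇ FIRST(S) = {a,b}; new: +{a,b}
  C→A S: FOLLOW(A) ⊇ FIRST(S) = {a,b}; new: +{a,b}
  S→a B: FOLLOW(B) ⊇ FOLLOW(S) ⊇ {$,a,b}; new: +{$,a,b}
  S→b A: FOLLOW(A) ⊇ FOLLOW(S) ⊇ {$,a,b}; new: +{$}
  S→b C: FOLLOW(C) ⊇ FOLLOW(S) ⊇ {$,a,b}; new: +{$,a,b}
  FOLLOW(S)={$,a,b}  FOLLOW(A)={$,a,b}  FOLLOW(B)={$,a,b}  FOLLOW(C)={$,a,b}
pass 2: (no change)
  FOLLOW(S)={$,a,b}  FOLLOW(A)={$,a,b}  FOLLOW(B)={$,a,b}  FOLLOW(C)={$,a,b}

FOLLOW(S) = ["$", "a", "b"]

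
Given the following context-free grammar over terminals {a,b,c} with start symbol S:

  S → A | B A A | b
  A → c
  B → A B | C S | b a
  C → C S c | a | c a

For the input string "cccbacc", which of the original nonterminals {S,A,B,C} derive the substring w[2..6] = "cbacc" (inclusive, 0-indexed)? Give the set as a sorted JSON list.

CNF form of G:
  S -> B X4 | b | c
  A -> c
  B -> A B | C S | T0 T1
  C -> C X3 | T2 T1 | a
  T0 -> b
  T1 -> a
  T2 -> c
  X3 -> S T2
  X4 -> A A

CYK fill — only the sub-triangle for w[2..6]:
  cell(2,2) c: {A,S,T2}  orig:{A,S}
  cell(3,3) b: {S,T0}  orig:{S}
  cell(4,4) a: {C,T1}  orig:{C}
  cell(5,5) c: {A,S,T2}  orig:{A,S}
  cell(6,6) c: {A,S,T2}  orig:{A,S}
  cell(2,3) cb: ∅
  cell(3,4) ba: {B}
  cell(4,5) ac: {B}
  cell(5,6) cc: {X3,X4}  orig:{}
  cell(2,4) cba: {B}
  cell(3,5) bac: ∅
  cell(4,6) acc: {C}
  cell(2,5) cbac: ∅
  cell(3,6) bacc: {S}
  cell(2,6) cbacc: {S}

Original NTs in T[2,6] deriving "cbacc": ["S"]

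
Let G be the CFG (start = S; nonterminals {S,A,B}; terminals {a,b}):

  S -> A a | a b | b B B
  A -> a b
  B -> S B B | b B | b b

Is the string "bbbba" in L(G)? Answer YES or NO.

Convert to CNF:
  S -> A T0 | T0 T1 | T1 X3
  A -> T0 T1
  B -> S X2 | T1 B | T1 T1
  T0 -> a
  T1 -> b
  X2 -> B B
  X3 -> B B

CYK table (by increasing span):
  cell(0,0) b: {T1}  orig:{}
  cell(1,1) b: {T1}  orig:{}
  cell(2,2) b: {T1}  orig:{}
  cell(3,3) b: {T1}  orig:{}
  cell(4,4) a: {T0}  orig:{}
  cell(0,1) bb: {B}
  cell(1,2) bb: {B}
  cell(2,3) bb: {B}
  cell(3,4) ba: ∅
  cell(0,2) bbb: {B}
  cell(1,3) bbb: {B}
  cell(2,4) bba: ∅
  cell(0,3) bbbb: {B,X2,X3}  orig:{B}
  cell(1,4) bbba: ∅
  cell(0,4) bbbba: ∅

S ∉ T[0,4] ⇒ NO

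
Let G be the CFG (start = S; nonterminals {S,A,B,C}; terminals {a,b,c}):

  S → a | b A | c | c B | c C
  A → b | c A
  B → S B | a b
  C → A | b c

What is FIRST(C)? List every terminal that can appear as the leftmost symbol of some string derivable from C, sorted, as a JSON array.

Compute FIRST by fixpoint:
pass 1:
  A via A→b: +{b}
  A via A→c A: +{c}
  B via B→a b: +{a}
  C via C→A: +{b,c}
  S via S→a: +{a}
  S via S→b A: +{b}
  S via S→c: +{c}
  S: {a,b,c}  A: {b,c}  B: {a}  C: {b,c}
pass 2:
  B via B→S B: +{b,c}
  S: {a,b,c}  A: {b,c}  B: {a,b,c}  C: {b,c}
pass 3: — fixpoint
  S: {a,b,c}  A: {b,c}  B: {a,b,c}  C: {b,c}

FIRST(C) = ["b", "c"]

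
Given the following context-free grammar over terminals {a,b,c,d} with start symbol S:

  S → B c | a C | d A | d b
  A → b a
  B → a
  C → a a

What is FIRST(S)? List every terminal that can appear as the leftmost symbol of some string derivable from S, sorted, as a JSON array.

Compute FIRST by fixpoint:
iter 1:
  A via A→b a: +{b}
  B via B→a: +{a}
  C via C→a a: +{a}
  S via S→B c: +{a}
  S via S→d A: +{d}
  S: {a,d}  A: {b}  B: {a}  C: {a}
iter 2: — fixpoint
  S: {a,d}  A: {b}  B: {a}  C: {a}

FIRST(S) = ["a", "d"]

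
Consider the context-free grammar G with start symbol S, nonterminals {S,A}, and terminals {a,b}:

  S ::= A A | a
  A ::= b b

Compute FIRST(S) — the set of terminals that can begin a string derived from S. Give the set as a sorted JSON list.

FIRST iteration:
[1]
  A via A→b b: +{b}
  S via S→A A: +{b}
  S via S→a: +{a}
  FIRST[S]={a,b}  FIRST[A]={b}
[2] (stable)
  FIRST[S]={a,b}  FIRST[A]={b}

FIRST(S) = ["a", "b"]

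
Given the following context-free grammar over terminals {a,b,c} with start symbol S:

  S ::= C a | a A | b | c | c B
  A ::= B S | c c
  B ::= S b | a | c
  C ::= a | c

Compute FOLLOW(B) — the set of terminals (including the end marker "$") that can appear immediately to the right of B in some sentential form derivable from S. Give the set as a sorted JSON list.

FIRST iteration:
[1]
  A via A→c c: +{c}
  B via B→a: +{a}
  B via B→c: +{c}
  C via C→a: +{a}
  C via C→c: +{c}
  S via S→C a: +{a,c}
  S via S→b: +{b}
  FIRST(S)={a,b,c}  FIRST(A)={c}  FIRST(B)={a,c}  FIRST(C)={a,c}
[2]
  A via A→B S: +{a}
  B via B→S b: +{b}
  FIRST(S)={a,b,c}  FIRST(A)={a,c}  FIRST(B)={a,b,c}  FIRST(C)={a,c}
[3]
  A via A→B S: +{b}
  FIRST(S)={a,b,c}  FIRST(A)={a,b,c}  FIRST(B)={a,b,c}  FIRST(C)={a,c}
[4] (stable)
  FIRST(S)={a,b,c}  FIRST(A)={a,b,c}  FIRST(B)={a,b,c}  FIRST(C)={a,c}

FOLLOW sets:
initialize: $ ∈ FOLLOW(S)
pass 1:
  A→B S: FOLLOW(B) ⊇ FIRST(S) = {a,b,c}; new: +{a,b,c}
  B→S b: FOLLOW(S) ⊇ FIRST(b) = {b}; new: +{b}
  S→C a: FOLLOW(C) ⊇ FIRST(a) = {a}; new: +{a}
  S→a A: FOLLOW(A) ⊇ FOLLOW(S) ⊇ {$,b}; new: +{$,b}
  S→c B: FOLLOW(B) ⊇ FOLLOW(S) ⊇ {$,b}; new: +{$}
  FOLLOW[S]={$,b}  FOLLOW[A]={$,b}  FOLLOW[B]={$,a,b,c}  FOLLOW[C]={a}
pass 2: done
  FOLLOW[S]={$,b}  FOLLOW[A]={$,b}  FOLLOW[B]={$,a,b,c}  FOLLOW[C]={a}

FOLLOW(B) = ["$", "a", "b", "c"]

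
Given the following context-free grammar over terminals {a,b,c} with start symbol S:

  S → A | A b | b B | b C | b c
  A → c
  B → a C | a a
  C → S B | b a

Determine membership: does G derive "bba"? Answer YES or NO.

CNF form of G:
  S -> A T1 | T1 B | T1 C | T1 T2 | c
  A -> c
  B -> T0 C | T0 T0
  C -> S B | T1 T0
  T0 -> a
  T1 -> b
  T2 -> c

CYK table (by increasing span):
  cell(0,0) b: {T1}  orig:{}
  cell(1,1) b: {T1}  orig:{}
  cell(2,2) a: {T0}  orig:{}
  cell(0,1) bb: ∅
  cell(1,2) ba: {C}
  cell(0,2) bba: {S}

S ∈ T[0,2] ⇒ YES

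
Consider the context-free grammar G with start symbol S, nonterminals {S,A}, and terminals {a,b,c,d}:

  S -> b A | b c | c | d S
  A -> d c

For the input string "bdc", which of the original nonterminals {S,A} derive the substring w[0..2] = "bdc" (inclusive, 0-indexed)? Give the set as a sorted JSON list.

CNF form of G:
  S -> T0 S | T2 A | T2 T1 | c
  A -> T0 T1
  T0 -> d
  T1 -> c
  T2 -> b

Fill CYK table bottom-up, restricted to cells inside w[0..2]:
  cell(0,0) b: {T2}  orig:{}
  cell(1,1) d: {T0}  orig:{}
  cell(2,2) c: {S,T1}  orig:{S}
  cell(0,1) bd: ∅
  cell(1,2) dc: {A,S}
  cell(0,2) bdc: {S}

Original NTs in T[0,2] deriving "bdc": ["S"]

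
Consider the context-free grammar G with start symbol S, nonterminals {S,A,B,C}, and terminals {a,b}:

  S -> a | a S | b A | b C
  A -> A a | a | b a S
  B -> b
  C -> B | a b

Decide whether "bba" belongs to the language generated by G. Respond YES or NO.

CNF form of G:
  S -> T0 S | T1 A | T1 C | a
  A -> A T0 | T1 X2 | a
  B -> b
  C -> T0 T1 | b
  T0 -> a
  T1 -> b
  X2 -> T0 S

CYK fill:
  [0..0]={B,C,T1}  "b"  orig:{B,C}
  [1..1]={B,C,T1}  "b"  orig:{B,C}
  [2..2]={A,S,T0}  "a"  orig:{A,S}
  [0..1]={S}  "bb"
  [1..2]={S}  "ba"
  [0..2]=∅  "bba"

S ∉ T[0,2] ⇒ NO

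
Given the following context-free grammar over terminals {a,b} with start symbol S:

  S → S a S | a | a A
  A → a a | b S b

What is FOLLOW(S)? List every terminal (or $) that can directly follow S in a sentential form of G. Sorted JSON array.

FIRST iteration:
[1]
  A via A→a a: +{a}
  A via A→b S b: +{b}
  S via S→a: +{a}
  S: {a}  A: {a,b}
[2] (no change)
  S: {a}  A: {a,b}

FOLLOW sets:
FOLLOW(S) := {$}
pass 1:
  A→b S b: FOLLOW(S) ⊇ FIRST(b) = {b}; new: +{b}
  S→S a S: FOLLOW(S) ⊇ FIRST(a) = {a}; new: +{a}
  S→a A: FOLLOW(A) ⊇ FOLLOW(S) ⊇ {$,a,b}; new: +{$,a,b}
  FOLLOW[S]={$,a,b}  FOLLOW[A]={$,a,b}
pass 2: done
  FOLLOW[S]={$,a,b}  FOLLOW[A]={$,a,b}

FOLLOW(S) = ["$", "a", "b"]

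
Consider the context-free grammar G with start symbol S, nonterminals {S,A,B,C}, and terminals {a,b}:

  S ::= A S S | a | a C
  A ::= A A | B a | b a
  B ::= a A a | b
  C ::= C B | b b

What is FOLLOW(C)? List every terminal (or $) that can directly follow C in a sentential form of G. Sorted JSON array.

FIRST sets, iterate to fixpoint:
[1]
  A via A→b a: +{b}
  B via B→a A a: +{a}
  B via B→b: +{b}
  C via C→b b: +{b}
  S via S→A S S: +{b}
  S via S→a: +{a}
  S: {a,b}  A: {b}  B: {a,b}  C: {b}
[2]
  A via A→B a: +{a}
  S: {a,b}  A: {a,b}  B: {a,b}  C: {b}
[3] (stable)
  S: {a,b}  A: {a,b}  B: {a,b}  C: {b}

FOLLOW sets:
initialize: $ ∈ FOLLOW(S)
[1]
  A→A A: FOLLOW(A) ⊇ FIRST(A) = {a,b}; new: +{a,b}
  A→B a: FOLLOW(B) ⊇ FIRST(a) = {a}; new: +{a}
  C→C B: FOLLOW(C) ⊇ FIRST(B) = {a,b}; new: +{a,b}
  C→C B: FOLLOW(B) ⊇ FOLLOW(C) ⊇ {a,b}; new: +{b}
  S→A S S: FOLLOW(S) ⊇ FIRST(S) = {a,b}; new: +{a,b}
  S→a C: FOLLOW(C) ⊇ FOLLOW(S) ⊇ {$,a,b}; new: +{$}
  FOLLOW[S]={$,a,b}  FOLLOW[A]={a,b}  FOLLOW[B]={a,b}  FOLLOW[C]={$,a,b}
[2]
  C→C B: FOLLOW(B) ⊇ FOLLOW(C) ⊇ {$,a,b}; new: +{$}
  FOLLOW[S]={$,a,b}  FOLLOW[A]={a,b}  FOLLOW[B]={$,a,b}  FOLLOW[C]={$,a,b}
[3] — fixpoint
  FOLLOW[S]={$,a,b}  FOLLOW[A]={a,b}  FOLLOW[B]={$,a,b}  FOLLOW[C]={$,a,b}

FOLLOW(C) = ["$", "a", "b"]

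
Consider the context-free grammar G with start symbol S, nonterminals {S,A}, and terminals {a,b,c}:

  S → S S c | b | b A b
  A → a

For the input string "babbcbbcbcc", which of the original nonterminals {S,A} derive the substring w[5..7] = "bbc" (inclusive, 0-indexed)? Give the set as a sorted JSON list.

CNF form of G:
  S -> S X2 | T1 X3 | b
  A -> a
  T0 -> c
  T1 -> b
  X2 -> S T0
  X3 -> A T1

CYK fill (cells [i..j] with 5 ≤ i ≤ j ≤ 7 only):
  cell(5,5) b: {S,T1}  orig:{S}
  cell(6,6) b: {S,T1}  orig:{S}
  cell(7,7) c: {T0}  orig:{}
  cell(5,6) bb: ∅
  cell(6,7) bc: {X2}  orig:{}
  cell(5,7) bbc: {S}

Original NTs in T[5,7] deriving "bbc": ["S"]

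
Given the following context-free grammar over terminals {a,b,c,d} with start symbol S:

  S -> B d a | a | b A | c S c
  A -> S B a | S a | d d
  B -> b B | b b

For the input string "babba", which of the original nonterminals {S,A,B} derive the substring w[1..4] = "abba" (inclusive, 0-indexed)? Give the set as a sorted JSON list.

CNF form of G:
  S -> B X5 | T2 A | T3 X6 | a
  A -> S T0 | S X4 | T1 T1
  B -> T2 B | T2 T2
  T0 -> a
  T1 -> d
  T2 -> b
  T3 -> c
  X4 -> B T0
  X5 -> T1 T0
  X6 -> S T3

Fill CYK table bottom-up, restricted to cells inside w[1..4]:
  [1..1]={S,T0}  "a"  orig:{S}
  [2..2]={T2}  "b"  orig:{}
  [3..3]={T2}  "b"  orig:{}
  [4..4]={S,T0}  "a"  orig:{S}
  [1..2]=∅  "ab"
  [2..3]={B}  "bb"
  [3..4]=∅  "ba"
  [1..3]=∅  "abb"
  [2..4]={X4}  "bba"  orig:{}
  [1..4]={A}  "abba"

Original NTs in T[1,4] deriving "abba": ["A"]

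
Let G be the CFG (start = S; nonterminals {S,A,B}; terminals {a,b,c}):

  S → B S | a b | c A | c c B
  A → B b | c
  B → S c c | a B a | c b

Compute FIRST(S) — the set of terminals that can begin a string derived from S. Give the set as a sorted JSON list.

FIRST sets, iterate to fixpoint:
pass 1:
  A via A→c: +{c}
  B via B→a B a: +{a}
  B via B→c b: +{c}
  S via S→B S: +{a,c}
  FIRST[S]={a,c}  FIRST[A]={c}  FIRST[B]={a,c}
pass 2:
  A via A→B b: +{a}
  FIRST[S]={a,c}  FIRST[A]={a,c}  FIRST[B]={a,c}
pass 3: done
  FIRST[S]={a,c}  FIRST[A]={a,c}  FIRST[B]={a,c}

FIRST(S) = ["a", "c"]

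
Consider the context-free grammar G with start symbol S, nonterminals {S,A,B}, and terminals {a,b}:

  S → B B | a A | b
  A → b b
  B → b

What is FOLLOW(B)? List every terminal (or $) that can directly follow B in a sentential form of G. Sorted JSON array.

FIRST sets, iterate to fixpoint:
pass 1:
  A via A→b b: +{b}
  B via B→b: +{b}
  S via S→B B: +{b}
  S via S→a A: +{a}
  FIRST[S]={a,b}  FIRST[A]={b}  FIRST[B]={b}
pass 2: (stable)
  FIRST[S]={a,b}  FIRST[A]={b}  FIRST[B]={b}

FOLLOW iteration:
initialize: $ ∈ FOLLOW(S)
pass 1:
  S→B B: FOLLOW(B) ⊇ FIRST(B) = {b}; new: +{b}
  S→B B: FOLLOW(B) ⊇ FOLLOW(S) ⊇ {$}; new: +{$}
  S→a A: FOLLOW(A) ⊇ FOLLOW(S) ⊇ {$}; new: +{$}
  FOLLOW(S)={$}  FOLLOW(A)={$}  FOLLOW(B)={$,b}
pass 2: (stable)
  FOLLOW(S)={$}  FOLLOW(A)={$}  FOLLOW(B)={$,b}

FOLLOW(B) = ["$", "b"]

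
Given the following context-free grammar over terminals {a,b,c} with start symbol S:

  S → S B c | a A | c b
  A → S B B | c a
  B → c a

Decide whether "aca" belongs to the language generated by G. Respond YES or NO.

Convert to CNF:
  S -> S X4 | T0 T2 | T1 A
  A -> S X3 | T0 T1
  B -> T0 T1
  T0 -> c
  T1 -> a
  T2 -> b
  X3 -> B B
  X4 -> B T0

Fill CYK table bottom-up:
  T[0,0] 'a' = {T1}  orig:{}
  T[1,1] 'c' = {T0}  orig:{}
  T[2,2] 'a' = {T1}  orig:{}
  T[0,1] 'ac' = ∅
  T[1,2] 'ca' = {A,B}
  T[0,2] 'aca' = {S}

S ∈ T[0,2] ⇒ YES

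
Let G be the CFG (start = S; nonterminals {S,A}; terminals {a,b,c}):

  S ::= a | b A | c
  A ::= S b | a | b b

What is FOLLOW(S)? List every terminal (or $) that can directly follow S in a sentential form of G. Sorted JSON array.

FIRST iteration:
iter 1:
  A via A→a: +{a}
  A via A→b b: +{b}
  S via S→a: +{a}
  S via S→b A: +{b}
  S via S→c: +{c}
  FIRST(S)={a,b,c}  FIRST(A)={a,b}
iter 2:
  A via A→S b: +{c}
  FIRST(S)={a,b,c}  FIRST(A)={a,b,c}
iter 3: done
  FIRST(S)={a,b,c}  FIRST(A)={a,b,c}

Compute FOLLOW by fixpoint:
seed FOLLOW(S) with $
iter 1:
  A→S b: FOLLOW(S) ⊇ FIRST(b) = {b}; new: +{b}
  S→b A: FOLLOW(A) ⊇ FOLLOW(S) ⊇ {$,b}; new: +{$,b}
  FOLLOW(S)={$,b}  FOLLOW(A)={$,b}
iter 2: — fixpoint
  FOLLOW(S)={$,b}  FOLLOW(A)={$,b}

FOLLOW(S) = ["$", "b"]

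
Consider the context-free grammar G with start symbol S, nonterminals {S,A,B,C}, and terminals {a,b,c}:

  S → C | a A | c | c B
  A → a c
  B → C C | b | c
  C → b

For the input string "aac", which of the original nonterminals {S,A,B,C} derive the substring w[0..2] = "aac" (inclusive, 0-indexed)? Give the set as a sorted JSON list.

CNF form of G:
  S -> T0 A | T1 B | b | c
  A -> T0 T1
  B -> C C | b | c
  C -> b
  T0 -> a
  T1 -> c

Fill CYK table bottom-up, restricted to cells inside w[0..2]:
  cell(0,0) a: {T0}  orig:{}
  cell(1,1) a: {T0}  orig:{}
  cell(2,2) c: {B,S,T1}  orig:{B,S}
  cell(0,1) aa: ∅
  cell(1,2) ac: {A}
  cell(0,2) aac: {S}

Original NTs in T[0,2] deriving "aac": ["S"]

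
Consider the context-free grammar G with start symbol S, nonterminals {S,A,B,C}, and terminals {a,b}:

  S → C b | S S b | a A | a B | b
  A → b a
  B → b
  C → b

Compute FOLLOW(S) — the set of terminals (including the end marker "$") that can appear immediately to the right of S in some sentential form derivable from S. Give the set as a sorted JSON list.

FIRST iteration:
iter 1:
  A via A→b a: +{b}
  B via B→b: +{b}
  C via C→b: +{b}
  S via S→C b: +{b}
  S via S→a A: +{a}
  S: {a,b}  A: {b}  B: {b}  C: {b}
iter 2: (no change)
  S: {a,b}  A: {b}  B: {b}  C: {b}

Compute FOLLOW by fixpoint:
FOLLOW(S) := {$}
[1]
  S→C b: FOLLOW(C) ⊇ FIRST(b) = {b}; new: +{b}
  S→S S b: FOLLOW(S) ⊇ FIRST(S) = {a,b}; new: +{a,b}
  S→a A: FOLLOW(A) ⊇ FOLLOW(S) ⊇ {$,a,b}; new: +{$,a,b}
  S→a B: FOLLOW(B) ⊇ FOLLOW(S) ⊇ {$,a,b}; new: +{$,a,b}
  S: {$,a,b}  A: {$,a,b}  B: {$,a,b}  C: {b}
[2] (no change)
  S: {$,a,b}  A: {$,a,b}  B: {$,a,b}  C: {b}

FOLLOW(S) = ["$", "a", "b"]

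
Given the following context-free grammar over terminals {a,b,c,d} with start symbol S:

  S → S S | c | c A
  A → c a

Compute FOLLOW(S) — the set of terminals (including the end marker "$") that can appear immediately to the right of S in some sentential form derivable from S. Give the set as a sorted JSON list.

FIRST iteration:
pass 1:
  A via A→c a: +{c}
  S via S→c: +{c}
  FIRST[S]={c}  FIRST[A]={c}
pass 2: (no change)
  FIRST[S]={c}  FIRST[A]={c}

FOLLOW sets:
FOLLOW(S) := {$}
[1]
  S→S S: FOLLOW(S) ⊇ FIRST(S) = {c}; new: +{c}
  S→c A: FOLLOW(A) ⊇ FOLLOW(S) ⊇ {$,c}; new: +{$,c}
  S: {$,c}  A: {$,c}
[2] — fixpoint
  S: {$,c}  A: {$,c}

FOLLOW(S) = ["$", "c"]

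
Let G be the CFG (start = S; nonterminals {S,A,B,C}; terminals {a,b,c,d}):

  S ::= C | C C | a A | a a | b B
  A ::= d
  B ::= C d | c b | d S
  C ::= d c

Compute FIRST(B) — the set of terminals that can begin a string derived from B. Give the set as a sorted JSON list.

FIRST iteration:
[1]
  A via A→d: +{d}
  B via B→c b: +{c}
  B via B→d S: +{d}
  C via C→d c: +{d}
  S via S→C: +{d}
  S via S→a A: +{a}
  S via S→b B: +{b}
  S: {a,b,d}  A: {d}  B: {c,d}  C: {d}
[2] — fixpoint
  S: {a,b,d}  A: {d}  B: {c,d}  C: {d}

FIRST(B) = ["c", "d"]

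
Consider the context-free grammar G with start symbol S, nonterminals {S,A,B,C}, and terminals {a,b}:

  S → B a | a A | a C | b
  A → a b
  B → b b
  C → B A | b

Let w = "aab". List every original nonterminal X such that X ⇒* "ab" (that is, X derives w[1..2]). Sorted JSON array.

Convert to CNF:
  S -> B T0 | T0 A | T0 C | b
  A -> T0 T1
  B -> T1 T1
  C -> B A | b
  T0 -> a
  T1 -> b

CYK fill (cells [i..j] with 1 ≤ i ≤ j ≤ 2 only):
  [1..1]={T0}  "a"  orig:{}
  [2..2]={C,S,T1}  "b"  orig:{C,S}
  [1..2]={A,S}  "ab"

Original NTs in T[1,2] deriving "ab": ["A", "S"]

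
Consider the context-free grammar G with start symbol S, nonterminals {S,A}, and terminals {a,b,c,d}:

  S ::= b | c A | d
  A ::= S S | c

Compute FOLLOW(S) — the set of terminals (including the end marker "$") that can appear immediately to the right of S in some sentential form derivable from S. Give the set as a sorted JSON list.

Compute FIRST by fixpoint:
round 1:
  A via A→c: +{c}
  S via S→b: +{b}
  S via S→c A: +{c}
  S via S→d: +{d}
  FIRST[S]={b,c,d}  FIRST[A]={c}
round 2:
  A via A→S S: +{b,d}
  FIRST[S]={b,c,d}  FIRST[A]={b,c,d}
round 3: (stable)
  FIRST[S]={b,c,d}  FIRST[A]={b,c,d}

Compute FOLLOW by fixpoint:
FOLLOW(S) := {$}
[1]
  A→S S: FOLLOW(S) ⊇ FIRST(S) = {b,c,d}; new: +{b,c,d}
  S→c A: FOLLOW(A) ⊇ FOLLOW(S) ⊇ {$,b,c,d}; new: +{$,b,c,d}
  S: {$,b,c,d}  A: {$,b,c,d}
[2] (stable)
  S: {$,b,c,d}  A: {$,b,c,d}

FOLLOW(S) = ["$", "b", "c", "d"]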